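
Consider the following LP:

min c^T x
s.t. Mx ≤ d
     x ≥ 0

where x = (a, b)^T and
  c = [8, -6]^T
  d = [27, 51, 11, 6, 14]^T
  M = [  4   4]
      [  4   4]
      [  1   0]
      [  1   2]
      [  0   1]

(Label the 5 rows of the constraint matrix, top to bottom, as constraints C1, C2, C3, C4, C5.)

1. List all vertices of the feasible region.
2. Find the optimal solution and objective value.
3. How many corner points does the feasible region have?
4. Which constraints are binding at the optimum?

1. (0, 0), (6, 0), (0, 3)
2. a = 0, b = 3, z = -18
3. 3
4. C4, a ≥ 0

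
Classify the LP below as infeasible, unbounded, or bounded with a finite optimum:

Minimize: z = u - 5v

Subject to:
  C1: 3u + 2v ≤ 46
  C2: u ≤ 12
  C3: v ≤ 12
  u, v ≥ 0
The point (0, 12) satisfies every constraint, so the LP is feasible; the constraints give u ≤ 12 and v ≤ 12, which with u, v ≥ 0 keep the feasible region inside a bounded box. A feasible, bounded LP attains a finite optimum at a vertex.

Evaluating z = u - 5v at each vertex:
  (0, 0): z = 0
  (12, 0): z = 12
  (12, 5): z = -13
  (7.333, 12): z = -52.67
  (0, 12): z = -60

Bounded optimum: z* = -60 at (0, 12).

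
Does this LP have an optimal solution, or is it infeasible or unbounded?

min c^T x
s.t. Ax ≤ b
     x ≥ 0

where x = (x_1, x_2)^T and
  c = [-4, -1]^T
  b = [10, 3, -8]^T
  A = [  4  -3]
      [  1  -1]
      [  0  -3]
Feasible point: (0, 3) satisfies every constraint, so the LP is feasible.
Direction d = (0, 1): for each constraint row a, a·d ≤ 0 —
  (4)(0) + (-3)(1) = -3 ≤ 0
  (1)(0) + (-1)(1) = -1 ≤ 0
  (0)(0) + (-3)(1) = -3 ≤ 0
and d ≥ 0, so (0, 3) + t·d stays feasible for every t ≥ 0. Along this ray z = -4x_1 - x_2 changes by -1 per unit t, so z → −∞.

Unbounded: there is a feasible ray along which z → −∞.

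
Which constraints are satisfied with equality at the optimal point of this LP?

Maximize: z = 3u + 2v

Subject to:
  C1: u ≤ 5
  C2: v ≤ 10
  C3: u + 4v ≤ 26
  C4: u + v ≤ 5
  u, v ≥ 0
Optimal: u = 5, v = 0
Binding: C1, C4, v ≥ 0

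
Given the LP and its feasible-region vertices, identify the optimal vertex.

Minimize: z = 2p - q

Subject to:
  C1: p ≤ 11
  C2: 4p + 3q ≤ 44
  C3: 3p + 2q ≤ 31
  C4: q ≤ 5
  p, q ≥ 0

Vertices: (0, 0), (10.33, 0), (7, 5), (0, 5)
(0, 5) with z = -5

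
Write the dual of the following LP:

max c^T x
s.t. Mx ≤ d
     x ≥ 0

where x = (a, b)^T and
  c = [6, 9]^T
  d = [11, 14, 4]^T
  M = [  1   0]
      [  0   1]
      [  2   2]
Minimize: z = 11y1 + 14y2 + 4y3

Subject to:
  C1: -y1 - 2y3 ≤ -6
  C2: -y2 - 2y3 ≤ -9
  y1, y2, y3 ≥ 0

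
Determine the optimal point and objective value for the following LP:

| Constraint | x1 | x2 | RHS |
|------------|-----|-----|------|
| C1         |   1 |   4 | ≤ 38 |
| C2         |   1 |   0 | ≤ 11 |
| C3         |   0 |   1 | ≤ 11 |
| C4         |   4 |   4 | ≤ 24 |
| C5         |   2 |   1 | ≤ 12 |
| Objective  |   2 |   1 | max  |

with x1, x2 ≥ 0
Each vertex is the intersection of two constraint boundaries that also satisfies all remaining constraints:
  x1 = 0 and x2 = 0 → (0, 0)
  4x1 + 4x2 = 24 and 2x1 + x2 = 12 → (6, 0)
  4x1 + 4x2 = 24 and x1 = 0 → (0, 6)

Evaluating z = 2x1 + x2 at each vertex:
  (0, 0): z = 0
  (6, 0): z = 12
  (0, 6): z = 6

The maximum is at (6, 0) with z = 12.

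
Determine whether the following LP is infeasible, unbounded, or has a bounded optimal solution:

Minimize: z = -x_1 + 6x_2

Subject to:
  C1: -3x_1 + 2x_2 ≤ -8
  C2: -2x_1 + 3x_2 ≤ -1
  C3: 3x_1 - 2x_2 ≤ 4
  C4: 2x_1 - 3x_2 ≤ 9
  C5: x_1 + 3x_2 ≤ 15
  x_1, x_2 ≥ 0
C3 requires 3x_1 - 2x_2 ≤ 4, while C1 (-3x_1 + 2x_2 ≤ -8) is equivalent to 3x_1 - 2x_2 ≥ 8. Together they would need 8 ≤ 3x_1 - 2x_2 ≤ 4, which is impossible since 8 > 4. No point satisfies all constraints.

The feasible region is empty; the LP is infeasible.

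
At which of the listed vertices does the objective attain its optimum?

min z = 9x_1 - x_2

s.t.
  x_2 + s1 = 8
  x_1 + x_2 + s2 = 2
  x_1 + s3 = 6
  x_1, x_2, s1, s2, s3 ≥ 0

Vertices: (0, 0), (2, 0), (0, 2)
Evaluating z = 9x_1 - x_2 at each vertex:
  (0, 0): z = 0
  (2, 0): z = 18
  (0, 2): z = -2

The smallest value is z = -2, attained at (0, 2).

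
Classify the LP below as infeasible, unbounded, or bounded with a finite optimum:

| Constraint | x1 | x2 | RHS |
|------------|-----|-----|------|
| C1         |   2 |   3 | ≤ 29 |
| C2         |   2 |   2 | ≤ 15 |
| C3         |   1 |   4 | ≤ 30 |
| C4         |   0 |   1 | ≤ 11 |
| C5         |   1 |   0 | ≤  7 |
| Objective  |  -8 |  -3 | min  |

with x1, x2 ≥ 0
The point (7, 0.5) satisfies every constraint, so the LP is feasible; the constraints give x1 ≤ 7 and x2 ≤ 11, which with x1, x2 ≥ 0 keep the feasible region inside a bounded box. A feasible, bounded LP attains a finite optimum at a vertex.

Bounded optimum: z* = -57.5 at (7, 0.5).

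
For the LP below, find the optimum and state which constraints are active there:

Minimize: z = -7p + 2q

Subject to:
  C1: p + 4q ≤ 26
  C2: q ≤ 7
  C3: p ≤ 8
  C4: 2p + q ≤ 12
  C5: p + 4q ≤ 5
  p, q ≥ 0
Optimal: p = 5, q = 0
Slack at optimum:
  C1: slack = 21
  C2: slack = 7
  C3: slack = 3
  C4: slack = 2
  C5: slack = 0 (binding)
  p ≥ 0: p = 5
  q ≥ 0: q = 0 (binding)
Binding constraints: C5, q ≥ 0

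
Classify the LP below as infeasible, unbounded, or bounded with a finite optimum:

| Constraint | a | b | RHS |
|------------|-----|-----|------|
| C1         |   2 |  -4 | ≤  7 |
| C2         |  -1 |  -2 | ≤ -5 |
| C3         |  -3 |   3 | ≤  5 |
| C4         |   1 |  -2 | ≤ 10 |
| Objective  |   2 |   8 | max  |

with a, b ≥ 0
Feasible point: (1, 2) satisfies every constraint, so the LP is feasible.
Direction d = (1, 1): for each constraint row a, a·d ≤ 0 —
  (2)(1) + (-4)(1) = -2 ≤ 0
  (-1)(1) + (-2)(1) = -3 ≤ 0
  (-3)(1) + (3)(1) = 0 ≤ 0
  (1)(1) + (-2)(1) = -1 ≤ 0
and d ≥ 0, so (1, 2) + t·d stays feasible for every t ≥ 0. Along this ray z = 2a + 8b changes by 10 per unit t, so z → +∞.

The LP is unbounded; z can be made arbitrarily large.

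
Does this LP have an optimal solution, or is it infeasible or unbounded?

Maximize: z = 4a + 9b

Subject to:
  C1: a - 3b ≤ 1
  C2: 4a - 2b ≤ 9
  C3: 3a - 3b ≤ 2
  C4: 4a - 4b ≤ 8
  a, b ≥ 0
Feasible point: (0, 0) satisfies every constraint, so the LP is feasible.
Direction d = (0, 1): for each constraint row a, a·d ≤ 0 —
  (1)(0) + (-3)(1) = -3 ≤ 0
  (4)(0) + (-2)(1) = -2 ≤ 0
  (3)(0) + (-3)(1) = -3 ≤ 0
  (4)(0) + (-4)(1) = -4 ≤ 0
and d ≥ 0, so (0, 0) + t·d stays feasible for every t ≥ 0. Along this ray z = 4a + 9b changes by 9 per unit t, so z → +∞.

Unbounded: there is a feasible ray along which z → +∞.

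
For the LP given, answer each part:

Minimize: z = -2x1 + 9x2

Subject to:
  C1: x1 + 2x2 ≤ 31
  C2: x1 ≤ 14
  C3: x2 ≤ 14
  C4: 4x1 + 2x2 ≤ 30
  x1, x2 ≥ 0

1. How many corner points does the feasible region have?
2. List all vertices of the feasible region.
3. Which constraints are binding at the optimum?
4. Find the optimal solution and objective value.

1. 4
2. (0, 0), (7.5, 0), (0.5, 14), (0, 14)
3. C4, x2 ≥ 0
4. x1 = 7.5, x2 = 0, z = -15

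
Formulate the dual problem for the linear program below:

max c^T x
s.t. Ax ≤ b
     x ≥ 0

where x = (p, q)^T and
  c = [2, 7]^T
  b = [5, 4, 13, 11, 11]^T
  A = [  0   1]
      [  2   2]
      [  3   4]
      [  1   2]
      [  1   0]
Minimize: z = 5y1 + 4y2 + 13y3 + 11y4 + 11y5

Subject to:
  C1: -2y2 - 3y3 - y4 - y5 ≤ -2
  C2: -y1 - 2y2 - 4y3 - 2y4 ≤ -7
  y1, y2, y3, y4, y5 ≥ 0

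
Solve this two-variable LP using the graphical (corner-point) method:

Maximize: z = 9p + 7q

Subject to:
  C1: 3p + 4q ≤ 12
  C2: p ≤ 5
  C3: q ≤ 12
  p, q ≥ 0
Each vertex is the intersection of two constraint boundaries that also satisfies all remaining constraints:
  p = 0 and q = 0 → (0, 0)
  3p + 4q = 12 and q = 0 → (4, 0)
  3p + 4q = 12 and p = 0 → (0, 3)

Evaluating z = 9p + 7q at each vertex:
  (0, 0): z = 0
  (4, 0): z = 36
  (0, 3): z = 21

The maximum is at (4, 0) with z = 36.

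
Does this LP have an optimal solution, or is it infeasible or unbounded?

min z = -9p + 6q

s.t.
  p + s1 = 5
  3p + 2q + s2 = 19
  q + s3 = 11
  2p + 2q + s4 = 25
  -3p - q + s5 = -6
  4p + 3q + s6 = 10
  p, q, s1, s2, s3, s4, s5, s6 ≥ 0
The point (2.5, 0) satisfies every constraint, so the LP is feasible; the constraints give p ≤ 5 and q ≤ 11, which with p, q ≥ 0 keep the feasible region inside a bounded box. A feasible, bounded LP attains a finite optimum at a vertex.

Evaluating z = -9p + 6q at each vertex:
  (2, 0): z = -18
  (2.5, 0): z = -22.5
  (1.6, 1.2): z = -7.2

Feasible with finite optimum z* = -22.5 at (2.5, 0).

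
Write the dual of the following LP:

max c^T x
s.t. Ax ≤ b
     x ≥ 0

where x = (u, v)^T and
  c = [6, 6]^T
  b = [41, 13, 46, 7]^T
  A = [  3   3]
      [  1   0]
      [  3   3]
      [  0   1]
Minimize: z = 41y1 + 13y2 + 46y3 + 7y4

Subject to:
  C1: -3y1 - y2 - 3y3 ≤ -6
  C2: -3y1 - 3y3 - y4 ≤ -6
  y1, y2, y3, y4 ≥ 0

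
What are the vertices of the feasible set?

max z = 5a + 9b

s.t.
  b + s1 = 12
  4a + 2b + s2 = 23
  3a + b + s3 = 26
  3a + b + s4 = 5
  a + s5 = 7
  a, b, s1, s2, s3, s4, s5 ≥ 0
Each vertex is the intersection of two constraint boundaries that also satisfies all remaining constraints:
  a = 0 and b = 0 → (0, 0)
  3a + b = 5 and b = 0 → (1.667, 0)
  3a + b = 5 and a = 0 → (0, 5)

Vertices: (0, 0), (1.667, 0), (0, 5)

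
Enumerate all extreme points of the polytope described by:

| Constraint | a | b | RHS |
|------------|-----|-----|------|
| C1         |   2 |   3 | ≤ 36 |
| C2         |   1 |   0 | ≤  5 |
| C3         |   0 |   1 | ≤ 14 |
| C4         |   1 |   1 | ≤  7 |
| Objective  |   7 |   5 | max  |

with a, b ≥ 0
Each vertex is the intersection of two constraint boundaries that also satisfies all remaining constraints:
  a = 0 and b = 0 → (0, 0)
  a = 5 and b = 0 → (5, 0)
  a = 5 and a + b = 7 → (5, 2)
  a + b = 7 and a = 0 → (0, 7)

Vertices: (0, 0), (5, 0), (5, 2), (0, 7)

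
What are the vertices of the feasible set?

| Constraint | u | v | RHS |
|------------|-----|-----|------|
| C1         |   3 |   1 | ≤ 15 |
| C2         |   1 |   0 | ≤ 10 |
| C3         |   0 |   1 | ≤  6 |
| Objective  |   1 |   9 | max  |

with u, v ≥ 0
Each vertex is the intersection of two constraint boundaries that also satisfies all remaining constraints:
  u = 0 and v = 0 → (0, 0)
  3u + v = 15 and v = 0 → (5, 0)
  3u + v = 15 and v = 6 → (3, 6)
  v = 6 and u = 0 → (0, 6)

Vertices: (0, 0), (5, 0), (3, 6), (0, 6)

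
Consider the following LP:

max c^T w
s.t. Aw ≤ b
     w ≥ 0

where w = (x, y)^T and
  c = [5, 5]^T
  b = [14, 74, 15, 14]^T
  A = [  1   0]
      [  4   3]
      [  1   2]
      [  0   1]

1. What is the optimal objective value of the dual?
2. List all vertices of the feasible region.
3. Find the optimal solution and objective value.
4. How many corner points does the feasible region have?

1. 72.5 (by strong duality, equal to the primal optimum)
2. (0, 0), (14, 0), (14, 0.5), (0, 7.5)
3. x = 14, y = 0.5, z = 72.5
4. 4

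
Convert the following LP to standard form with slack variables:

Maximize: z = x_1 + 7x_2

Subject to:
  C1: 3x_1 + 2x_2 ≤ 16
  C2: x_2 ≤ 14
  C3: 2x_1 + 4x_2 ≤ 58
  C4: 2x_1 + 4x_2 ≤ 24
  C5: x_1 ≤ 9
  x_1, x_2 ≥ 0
max z = x_1 + 7x_2

s.t.
  3x_1 + 2x_2 + s1 = 16
  x_2 + s2 = 14
  2x_1 + 4x_2 + s3 = 58
  2x_1 + 4x_2 + s4 = 24
  x_1 + s5 = 9
  x_1, x_2, s1, s2, s3, s4, s5 ≥ 0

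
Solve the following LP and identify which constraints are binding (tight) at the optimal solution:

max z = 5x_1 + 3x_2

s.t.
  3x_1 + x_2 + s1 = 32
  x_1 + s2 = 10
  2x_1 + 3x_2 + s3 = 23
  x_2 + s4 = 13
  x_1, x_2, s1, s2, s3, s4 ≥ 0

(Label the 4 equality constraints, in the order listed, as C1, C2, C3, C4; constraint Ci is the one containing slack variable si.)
Optimal: x_1 = 10, x_2 = 1
Slack at optimum:
  C1: slack = 1
  C2: slack = 0 (binding)
  C3: slack = 0 (binding)
  C4: slack = 12
  x_1 ≥ 0: x_1 = 10
  x_2 ≥ 0: x_2 = 1
Binding constraints: C2, C3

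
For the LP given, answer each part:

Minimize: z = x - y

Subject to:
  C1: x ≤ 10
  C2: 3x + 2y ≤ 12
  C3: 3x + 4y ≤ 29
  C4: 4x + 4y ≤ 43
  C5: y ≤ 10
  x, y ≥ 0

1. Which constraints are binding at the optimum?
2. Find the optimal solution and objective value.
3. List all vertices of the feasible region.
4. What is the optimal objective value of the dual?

1. C2, x ≥ 0
2. x = 0, y = 6, z = -6
3. (0, 0), (4, 0), (0, 6)
4. -6 (by strong duality, equal to the primal optimum)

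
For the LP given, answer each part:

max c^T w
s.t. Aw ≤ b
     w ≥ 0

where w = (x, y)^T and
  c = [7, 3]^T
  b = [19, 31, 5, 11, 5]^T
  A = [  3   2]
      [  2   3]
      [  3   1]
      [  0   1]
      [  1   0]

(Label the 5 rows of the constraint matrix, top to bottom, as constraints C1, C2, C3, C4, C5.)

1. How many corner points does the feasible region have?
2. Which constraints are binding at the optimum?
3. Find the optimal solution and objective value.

1. 3
2. C3, x ≥ 0
3. x = 0, y = 5, z = 15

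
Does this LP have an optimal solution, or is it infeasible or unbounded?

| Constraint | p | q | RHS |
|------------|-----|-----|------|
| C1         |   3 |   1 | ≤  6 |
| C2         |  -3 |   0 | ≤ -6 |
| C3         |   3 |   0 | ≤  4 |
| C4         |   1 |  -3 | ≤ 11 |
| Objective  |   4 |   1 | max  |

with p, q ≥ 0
C3 requires 3p ≤ 4, while C2 (-3p ≤ -6) is equivalent to 3p ≥ 6. Together they would need 6 ≤ 3p ≤ 4, which is impossible since 6 > 4. No point satisfies all constraints.

The feasible region is empty; the LP is infeasible.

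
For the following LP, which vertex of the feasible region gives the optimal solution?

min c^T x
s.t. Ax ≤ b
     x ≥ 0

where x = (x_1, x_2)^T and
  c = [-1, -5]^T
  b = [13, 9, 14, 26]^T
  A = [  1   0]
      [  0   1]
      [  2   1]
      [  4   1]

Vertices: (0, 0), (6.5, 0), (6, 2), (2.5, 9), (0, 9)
Evaluating z = -x_1 - 5x_2 at each vertex:
  (0, 0): z = 0
  (6.5, 0): z = -6.5
  (6, 2): z = -16
  (2.5, 9): z = -47.5
  (0, 9): z = -45

The smallest value is z = -47.5, attained at (2.5, 9).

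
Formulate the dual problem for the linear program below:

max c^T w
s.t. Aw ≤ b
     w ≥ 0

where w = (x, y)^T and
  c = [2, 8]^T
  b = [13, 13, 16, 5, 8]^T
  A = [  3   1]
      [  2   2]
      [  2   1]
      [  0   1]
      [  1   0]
Minimize: z = 13y1 + 13y2 + 16y3 + 5y4 + 8y5

Subject to:
  C1: -3y1 - 2y2 - 2y3 - y5 ≤ -2
  C2: -y1 - 2y2 - y3 - y4 ≤ -8
  y1, y2, y3, y4, y5 ≥ 0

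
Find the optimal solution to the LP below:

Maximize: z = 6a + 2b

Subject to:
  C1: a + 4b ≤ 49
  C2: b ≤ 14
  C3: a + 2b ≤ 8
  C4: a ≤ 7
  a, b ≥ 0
Each vertex is the intersection of two constraint boundaries that also satisfies all remaining constraints:
  a = 0 and b = 0 → (0, 0)
  a = 7 and b = 0 → (7, 0)
  a + 2b = 8 and a = 7 → (7, 0.5)
  a + 2b = 8 and a = 0 → (0, 4)

Evaluating z = 6a + 2b at each vertex:
  (0, 0): z = 0
  (7, 0): z = 42
  (7, 0.5): z = 43
  (0, 4): z = 8

The maximum is at (7, 0.5) with z = 43.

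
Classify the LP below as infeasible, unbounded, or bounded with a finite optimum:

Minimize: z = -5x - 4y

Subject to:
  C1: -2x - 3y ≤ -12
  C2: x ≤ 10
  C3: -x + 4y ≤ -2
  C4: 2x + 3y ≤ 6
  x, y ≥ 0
C4 requires 2x + 3y ≤ 6, while C1 (-2x - 3y ≤ -12) is equivalent to 2x + 3y ≥ 12. Together they would need 12 ≤ 2x + 3y ≤ 6, which is impossible since 12 > 6. No point satisfies all constraints.

The feasible region is empty; the LP is infeasible.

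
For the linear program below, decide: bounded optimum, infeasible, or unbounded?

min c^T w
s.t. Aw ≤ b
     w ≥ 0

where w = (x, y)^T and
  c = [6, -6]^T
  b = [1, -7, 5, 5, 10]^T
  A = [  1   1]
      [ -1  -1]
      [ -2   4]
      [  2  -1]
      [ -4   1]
One constraint requires x + y ≤ 1, while the constraint -x - y ≤ -7 is equivalent to x + y ≥ 7. Together they would need 7 ≤ x + y ≤ 1, which is impossible since 7 > 1. No point satisfies all constraints.

Infeasible — the constraint set is empty.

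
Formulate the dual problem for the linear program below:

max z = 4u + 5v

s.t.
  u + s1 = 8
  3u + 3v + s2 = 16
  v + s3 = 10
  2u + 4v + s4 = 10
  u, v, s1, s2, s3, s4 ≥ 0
Minimize: z = 8y1 + 16y2 + 10y3 + 10y4

Subject to:
  C1: -y1 - 3y2 - 2y4 ≤ -4
  C2: -3y2 - y3 - 4y4 ≤ -5
  y1, y2, y3, y4 ≥ 0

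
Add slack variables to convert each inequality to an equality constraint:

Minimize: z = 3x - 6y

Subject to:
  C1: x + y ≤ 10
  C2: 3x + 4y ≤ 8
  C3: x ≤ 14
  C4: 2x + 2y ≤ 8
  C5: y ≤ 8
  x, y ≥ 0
min z = 3x - 6y

s.t.
  x + y + s1 = 10
  3x + 4y + s2 = 8
  x + s3 = 14
  2x + 2y + s4 = 8
  y + s5 = 8
  x, y, s1, s2, s3, s4, s5 ≥ 0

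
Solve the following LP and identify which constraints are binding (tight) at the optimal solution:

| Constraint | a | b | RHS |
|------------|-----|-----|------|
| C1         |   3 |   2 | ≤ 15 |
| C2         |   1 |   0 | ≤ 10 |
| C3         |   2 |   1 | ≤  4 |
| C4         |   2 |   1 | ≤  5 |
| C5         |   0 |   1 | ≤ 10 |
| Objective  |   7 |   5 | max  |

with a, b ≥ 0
Optimal: a = 0, b = 4
Slack at optimum:
  C1: slack = 7
  C2: slack = 10
  C3: slack = 0 (binding)
  C4: slack = 1
  C5: slack = 6
  a ≥ 0: a = 0 (binding)
  b ≥ 0: b = 4
Binding constraints: C3, a ≥ 0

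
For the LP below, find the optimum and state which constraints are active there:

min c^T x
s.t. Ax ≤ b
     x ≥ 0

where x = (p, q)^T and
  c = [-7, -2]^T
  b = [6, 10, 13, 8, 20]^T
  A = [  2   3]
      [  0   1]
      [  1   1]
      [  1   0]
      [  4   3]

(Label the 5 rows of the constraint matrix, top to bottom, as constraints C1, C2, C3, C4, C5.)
Optimal: p = 3, q = 0
Binding: C1, q ≥ 0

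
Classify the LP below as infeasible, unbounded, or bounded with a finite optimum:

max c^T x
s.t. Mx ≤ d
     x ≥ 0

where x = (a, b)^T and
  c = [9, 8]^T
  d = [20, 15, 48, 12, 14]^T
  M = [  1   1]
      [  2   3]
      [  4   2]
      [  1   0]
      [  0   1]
The point (7.5, 0) satisfies every constraint, so the LP is feasible; the constraints give a ≤ 12 and b ≤ 14, which with a, b ≥ 0 keep the feasible region inside a bounded box. A feasible, bounded LP attains a finite optimum at a vertex.

Bounded optimum: z* = 67.5 at (7.5, 0).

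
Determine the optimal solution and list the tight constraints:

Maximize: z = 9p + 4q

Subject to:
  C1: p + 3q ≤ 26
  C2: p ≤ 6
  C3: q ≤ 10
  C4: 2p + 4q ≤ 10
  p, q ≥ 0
Optimal: p = 5, q = 0
Slack at optimum:
  C1: slack = 21
  C2: slack = 1
  C3: slack = 10
  C4: slack = 0 (binding)
  p ≥ 0: p = 5
  q ≥ 0: q = 0 (binding)
Binding constraints: C4, q ≥ 0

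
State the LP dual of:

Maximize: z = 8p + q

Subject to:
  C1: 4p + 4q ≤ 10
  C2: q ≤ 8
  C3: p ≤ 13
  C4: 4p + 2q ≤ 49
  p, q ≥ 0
Minimize: z = 10y1 + 8y2 + 13y3 + 49y4

Subject to:
  C1: -4y1 - y3 - 4y4 ≤ -8
  C2: -4y1 - y2 - 2y4 ≤ -1
  y1, y2, y3, y4 ≥ 0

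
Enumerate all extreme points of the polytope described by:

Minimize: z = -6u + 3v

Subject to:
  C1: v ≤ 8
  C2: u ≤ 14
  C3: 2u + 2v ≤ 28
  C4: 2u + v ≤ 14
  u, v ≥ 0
Each vertex is the intersection of two constraint boundaries that also satisfies all remaining constraints:
  u = 0 and v = 0 → (0, 0)
  2u + v = 14 and v = 0 → (7, 0)
  v = 8 and 2u + v = 14 → (3, 8)
  v = 8 and u = 0 → (0, 8)

Vertices: (0, 0), (7, 0), (3, 8), (0, 8)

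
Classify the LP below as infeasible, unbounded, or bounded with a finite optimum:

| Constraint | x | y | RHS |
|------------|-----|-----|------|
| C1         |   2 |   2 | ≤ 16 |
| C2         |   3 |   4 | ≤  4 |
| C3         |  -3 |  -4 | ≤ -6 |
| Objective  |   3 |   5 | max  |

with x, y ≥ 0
C2 requires 3x + 4y ≤ 4, while C3 (-3x - 4y ≤ -6) is equivalent to 3x + 4y ≥ 6. Together they would need 6 ≤ 3x + 4y ≤ 4, which is impossible since 6 > 4. No point satisfies all constraints.

Infeasible — the constraint set is empty.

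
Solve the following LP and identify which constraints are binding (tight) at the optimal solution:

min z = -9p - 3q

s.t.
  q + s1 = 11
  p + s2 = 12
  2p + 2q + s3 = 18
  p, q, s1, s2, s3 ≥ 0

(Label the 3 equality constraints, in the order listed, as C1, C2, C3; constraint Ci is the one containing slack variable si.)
Optimal: p = 9, q = 0
Binding: C3, q ≥ 0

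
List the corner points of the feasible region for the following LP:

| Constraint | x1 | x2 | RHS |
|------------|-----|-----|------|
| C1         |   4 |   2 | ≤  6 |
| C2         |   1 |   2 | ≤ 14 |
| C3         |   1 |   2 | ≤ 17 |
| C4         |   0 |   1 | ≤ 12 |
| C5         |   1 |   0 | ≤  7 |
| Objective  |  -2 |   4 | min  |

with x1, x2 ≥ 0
Each vertex is the intersection of two constraint boundaries that also satisfies all remaining constraints:
  x1 = 0 and x2 = 0 → (0, 0)
  4x1 + 2x2 = 6 and x2 = 0 → (1.5, 0)
  4x1 + 2x2 = 6 and x1 = 0 → (0, 3)

Vertices: (0, 0), (1.5, 0), (0, 3)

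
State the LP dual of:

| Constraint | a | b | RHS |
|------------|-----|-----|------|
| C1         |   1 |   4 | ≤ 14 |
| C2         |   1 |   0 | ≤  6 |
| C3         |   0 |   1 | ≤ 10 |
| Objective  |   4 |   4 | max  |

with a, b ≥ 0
Minimize: z = 14y1 + 6y2 + 10y3

Subject to:
  C1: -y1 - y2 ≤ -4
  C2: -4y1 - y3 ≤ -4
  y1, y2, y3 ≥ 0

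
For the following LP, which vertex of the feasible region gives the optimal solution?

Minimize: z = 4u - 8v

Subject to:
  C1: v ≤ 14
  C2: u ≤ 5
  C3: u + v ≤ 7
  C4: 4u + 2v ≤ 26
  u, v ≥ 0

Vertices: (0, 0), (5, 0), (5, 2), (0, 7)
(0, 7) with z = -56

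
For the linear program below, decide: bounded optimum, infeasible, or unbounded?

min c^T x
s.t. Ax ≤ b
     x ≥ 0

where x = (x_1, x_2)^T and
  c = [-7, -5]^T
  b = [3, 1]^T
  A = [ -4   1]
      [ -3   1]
Feasible point: (0, 0) satisfies every constraint, so the LP is feasible.
Direction d = (1, 0): for each constraint row a, a·d ≤ 0 —
  (-4)(1) + (1)(0) = -4 ≤ 0
  (-3)(1) + (1)(0) = -3 ≤ 0
and d ≥ 0, so (0, 0) + t·d stays feasible for every t ≥ 0. Along this ray z = -7x_1 - 5x_2 changes by -7 per unit t, so z → −∞.

Unbounded: there is a feasible ray along which z → −∞.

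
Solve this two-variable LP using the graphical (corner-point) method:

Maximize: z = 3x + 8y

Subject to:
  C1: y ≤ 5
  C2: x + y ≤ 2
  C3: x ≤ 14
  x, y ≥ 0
x = 0, y = 2, z = 16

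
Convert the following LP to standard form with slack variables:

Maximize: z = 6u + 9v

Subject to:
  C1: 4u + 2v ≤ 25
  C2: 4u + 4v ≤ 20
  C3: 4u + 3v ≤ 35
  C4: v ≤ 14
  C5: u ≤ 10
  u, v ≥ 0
max z = 6u + 9v

s.t.
  4u + 2v + s1 = 25
  4u + 4v + s2 = 20
  4u + 3v + s3 = 35
  v + s4 = 14
  u + s5 = 10
  u, v, s1, s2, s3, s4, s5 ≥ 0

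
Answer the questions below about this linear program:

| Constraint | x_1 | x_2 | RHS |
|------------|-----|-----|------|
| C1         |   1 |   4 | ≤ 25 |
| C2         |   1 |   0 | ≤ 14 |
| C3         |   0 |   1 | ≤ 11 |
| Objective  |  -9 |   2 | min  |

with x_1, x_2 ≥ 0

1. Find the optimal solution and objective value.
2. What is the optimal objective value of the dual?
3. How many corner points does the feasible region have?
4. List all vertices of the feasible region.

1. x_1 = 14, x_2 = 0, z = -126
2. -126 (by strong duality, equal to the primal optimum)
3. 4
4. (0, 0), (14, 0), (14, 2.75), (0, 6.25)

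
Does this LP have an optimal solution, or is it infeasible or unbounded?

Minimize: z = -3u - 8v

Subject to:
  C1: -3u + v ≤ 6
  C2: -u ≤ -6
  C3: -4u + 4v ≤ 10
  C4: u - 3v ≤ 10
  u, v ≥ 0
Feasible point: (6, 0) satisfies every constraint, so the LP is feasible.
Direction d = (1, 1): for each constraint row a, a·d ≤ 0 —
  (-3)(1) + (1)(1) = -2 ≤ 0
  (-1)(1) + (0)(1) = -1 ≤ 0
  (-4)(1) + (4)(1) = 0 ≤ 0
  (1)(1) + (-3)(1) = -2 ≤ 0
and d ≥ 0, so (6, 0) + t·d stays feasible for every t ≥ 0. Along this ray z = -3u - 8v changes by -11 per unit t, so z → −∞.

Unbounded — the objective can decrease without bound over the feasible region.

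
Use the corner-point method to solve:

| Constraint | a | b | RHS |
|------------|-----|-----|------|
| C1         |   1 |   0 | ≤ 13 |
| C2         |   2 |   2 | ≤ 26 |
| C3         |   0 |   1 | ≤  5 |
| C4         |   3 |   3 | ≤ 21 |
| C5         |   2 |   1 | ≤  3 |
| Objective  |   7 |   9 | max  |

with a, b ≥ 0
a = 0, b = 3, z = 27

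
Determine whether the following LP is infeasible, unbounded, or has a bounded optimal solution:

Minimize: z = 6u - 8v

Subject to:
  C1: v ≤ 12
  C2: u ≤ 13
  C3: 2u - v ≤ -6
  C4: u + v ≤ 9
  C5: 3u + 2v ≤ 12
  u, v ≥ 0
The point (0, 6) satisfies every constraint, so the LP is feasible; the constraints give u ≤ 13 and v ≤ 12, which with u, v ≥ 0 keep the feasible region inside a bounded box. A feasible, bounded LP attains a finite optimum at a vertex.

Evaluating z = 6u - 8v at each vertex:
  (0, 6): z = -48

The LP has an optimal solution: (0, 6) with z = -48.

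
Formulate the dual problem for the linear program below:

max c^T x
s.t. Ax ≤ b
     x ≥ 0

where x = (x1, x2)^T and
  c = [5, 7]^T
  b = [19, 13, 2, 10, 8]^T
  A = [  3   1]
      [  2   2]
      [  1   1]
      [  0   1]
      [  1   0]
Minimize: z = 19y1 + 13y2 + 2y3 + 10y4 + 8y5

Subject to:
  C1: -3y1 - 2y2 - y3 - y5 ≤ -5
  C2: -y1 - 2y2 - y3 - y4 ≤ -7
  y1, y2, y3, y4, y5 ≥ 0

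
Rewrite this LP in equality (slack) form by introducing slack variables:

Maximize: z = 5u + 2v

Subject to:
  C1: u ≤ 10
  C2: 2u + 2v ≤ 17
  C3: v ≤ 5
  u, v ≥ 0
max z = 5u + 2v

s.t.
  u + s1 = 10
  2u + 2v + s2 = 17
  v + s3 = 5
  u, v, s1, s2, s3 ≥ 0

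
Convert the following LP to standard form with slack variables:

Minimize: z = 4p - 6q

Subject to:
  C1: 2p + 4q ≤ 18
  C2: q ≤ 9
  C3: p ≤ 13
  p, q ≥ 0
min z = 4p - 6q

s.t.
  2p + 4q + s1 = 18
  q + s2 = 9
  p + s3 = 13
  p, q, s1, s2, s3 ≥ 0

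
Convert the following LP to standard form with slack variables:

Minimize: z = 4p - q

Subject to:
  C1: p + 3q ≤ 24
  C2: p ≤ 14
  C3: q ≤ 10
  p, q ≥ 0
min z = 4p - q

s.t.
  p + 3q + s1 = 24
  p + s2 = 14
  q + s3 = 10
  p, q, s1, s2, s3 ≥ 0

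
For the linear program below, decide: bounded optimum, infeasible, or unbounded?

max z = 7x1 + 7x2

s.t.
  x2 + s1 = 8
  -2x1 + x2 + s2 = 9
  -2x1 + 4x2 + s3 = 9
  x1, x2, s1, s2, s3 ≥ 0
Feasible point: (0, 0) satisfies every constraint, so the LP is feasible.
Direction d = (1, 0): for each constraint row a, a·d ≤ 0 —
  (0)(1) + (1)(0) = 0 ≤ 0
  (-2)(1) + (1)(0) = -2 ≤ 0
  (-2)(1) + (4)(0) = -2 ≤ 0
and d ≥ 0, so (0, 0) + t·d stays feasible for every t ≥ 0. Along this ray z = 7x1 + 7x2 changes by 7 per unit t, so z → +∞.

Unbounded: there is a feasible ray along which z → +∞.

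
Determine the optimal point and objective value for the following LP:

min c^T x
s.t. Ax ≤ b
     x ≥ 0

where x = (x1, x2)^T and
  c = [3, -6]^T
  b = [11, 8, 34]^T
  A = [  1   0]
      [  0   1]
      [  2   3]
Each vertex is the intersection of two constraint boundaries that also satisfies all remaining constraints:
  x1 = 0 and x2 = 0 → (0, 0)
  x1 = 11 and x2 = 0 → (11, 0)
  x1 = 11 and 2x1 + 3x2 = 34 → (11, 4)
  x2 = 8 and 2x1 + 3x2 = 34 → (5, 8)
  x2 = 8 and x1 = 0 → (0, 8)

Evaluating z = 3x1 - 6x2 at each vertex:
  (0, 0): z = 0
  (11, 0): z = 33
  (11, 4): z = 9
  (5, 8): z = -33
  (0, 8): z = -48

The minimum is at (0, 8) with z = -48.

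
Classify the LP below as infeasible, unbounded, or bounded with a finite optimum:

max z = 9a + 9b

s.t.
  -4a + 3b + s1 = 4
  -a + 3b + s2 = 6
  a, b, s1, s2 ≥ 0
Feasible point: (0, 0) satisfies every constraint, so the LP is feasible.
Direction d = (1, 0): for each constraint row a, a·d ≤ 0 —
  (-4)(1) + (3)(0) = -4 ≤ 0
  (-1)(1) + (3)(0) = -1 ≤ 0
and d ≥ 0, so (0, 0) + t·d stays feasible for every t ≥ 0. Along this ray z = 9a + 9b changes by 9 per unit t, so z → +∞.

Unbounded: there is a feasible ray along which z → +∞.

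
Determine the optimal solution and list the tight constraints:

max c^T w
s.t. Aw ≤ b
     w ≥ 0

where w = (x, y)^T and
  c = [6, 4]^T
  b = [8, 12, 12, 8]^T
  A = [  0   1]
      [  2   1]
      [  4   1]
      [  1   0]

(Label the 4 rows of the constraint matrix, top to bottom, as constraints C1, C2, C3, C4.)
Optimal: x = 1, y = 8
Binding: C1, C3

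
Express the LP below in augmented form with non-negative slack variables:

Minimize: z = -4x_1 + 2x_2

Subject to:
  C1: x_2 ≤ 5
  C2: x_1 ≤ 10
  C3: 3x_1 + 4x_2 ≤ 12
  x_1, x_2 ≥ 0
min z = -4x_1 + 2x_2

s.t.
  x_2 + s1 = 5
  x_1 + s2 = 10
  3x_1 + 4x_2 + s3 = 12
  x_1, x_2, s1, s2, s3 ≥ 0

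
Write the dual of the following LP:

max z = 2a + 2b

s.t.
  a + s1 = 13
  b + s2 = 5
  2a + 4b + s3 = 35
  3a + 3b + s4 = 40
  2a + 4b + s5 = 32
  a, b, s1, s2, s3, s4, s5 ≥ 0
Minimize: z = 13y1 + 5y2 + 35y3 + 40y4 + 32y5

Subject to:
  C1: -y1 - 2y3 - 3y4 - 2y5 ≤ -2
  C2: -y2 - 4y3 - 3y4 - 4y5 ≤ -2
  y1, y2, y3, y4, y5 ≥ 0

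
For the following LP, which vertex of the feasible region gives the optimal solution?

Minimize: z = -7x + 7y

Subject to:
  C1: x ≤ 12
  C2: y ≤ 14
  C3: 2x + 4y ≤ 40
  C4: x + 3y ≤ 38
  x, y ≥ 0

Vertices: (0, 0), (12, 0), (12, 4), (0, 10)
Evaluating z = -7x + 7y at each vertex:
  (0, 0): z = 0
  (12, 0): z = -84
  (12, 4): z = -56
  (0, 10): z = 70

The smallest value is z = -84, attained at (12, 0).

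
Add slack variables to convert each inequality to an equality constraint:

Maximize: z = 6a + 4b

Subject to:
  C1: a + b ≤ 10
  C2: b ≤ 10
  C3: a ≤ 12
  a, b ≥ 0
max z = 6a + 4b

s.t.
  a + b + s1 = 10
  b + s2 = 10
  a + s3 = 12
  a, b, s1, s2, s3 ≥ 0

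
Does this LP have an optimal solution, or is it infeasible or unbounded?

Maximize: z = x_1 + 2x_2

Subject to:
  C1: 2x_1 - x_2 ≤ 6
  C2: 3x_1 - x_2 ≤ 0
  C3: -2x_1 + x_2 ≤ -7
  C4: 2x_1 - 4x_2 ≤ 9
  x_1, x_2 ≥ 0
C1 requires 2x_1 - x_2 ≤ 6, while C3 (-2x_1 + x_2 ≤ -7) is equivalent to 2x_1 - x_2 ≥ 7. Together they would need 7 ≤ 2x_1 - x_2 ≤ 6, which is impossible since 7 > 6. No point satisfies all constraints.

Infeasible: no point satisfies all constraints simultaneously.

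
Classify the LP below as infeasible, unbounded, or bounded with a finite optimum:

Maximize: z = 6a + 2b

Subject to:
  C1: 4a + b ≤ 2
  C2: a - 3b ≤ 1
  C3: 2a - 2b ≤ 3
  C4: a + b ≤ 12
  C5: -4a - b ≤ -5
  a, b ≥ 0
C1 requires 4a + b ≤ 2, while C5 (-4a - b ≤ -5) is equivalent to 4a + b ≥ 5. Together they would need 5 ≤ 4a + b ≤ 2, which is impossible since 5 > 2. No point satisfies all constraints.

Infeasible — the constraint set is empty.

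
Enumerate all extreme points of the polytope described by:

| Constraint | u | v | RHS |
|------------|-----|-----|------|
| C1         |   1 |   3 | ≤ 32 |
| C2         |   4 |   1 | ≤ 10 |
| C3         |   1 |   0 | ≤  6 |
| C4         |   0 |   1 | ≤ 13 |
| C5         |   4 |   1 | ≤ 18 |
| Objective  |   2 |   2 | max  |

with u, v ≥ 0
Each vertex is the intersection of two constraint boundaries that also satisfies all remaining constraints:
  u = 0 and v = 0 → (0, 0)
  4u + v = 10 and v = 0 → (2.5, 0)
  4u + v = 10 and u = 0 → (0, 10)

Vertices: (0, 0), (2.5, 0), (0, 10)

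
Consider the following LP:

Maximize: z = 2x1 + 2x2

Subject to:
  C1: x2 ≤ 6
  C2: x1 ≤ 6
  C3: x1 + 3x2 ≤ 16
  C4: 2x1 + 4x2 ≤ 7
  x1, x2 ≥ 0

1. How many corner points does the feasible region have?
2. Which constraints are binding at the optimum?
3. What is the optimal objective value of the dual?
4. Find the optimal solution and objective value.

1. 3
2. C4, x2 ≥ 0
3. 7 (by strong duality, equal to the primal optimum)
4. x1 = 3.5, x2 = 0, z = 7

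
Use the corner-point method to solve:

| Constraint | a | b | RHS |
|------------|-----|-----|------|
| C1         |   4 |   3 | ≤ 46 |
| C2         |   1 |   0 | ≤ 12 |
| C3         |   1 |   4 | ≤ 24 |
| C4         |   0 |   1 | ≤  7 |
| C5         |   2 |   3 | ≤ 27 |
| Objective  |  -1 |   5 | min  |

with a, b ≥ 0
Each vertex is the intersection of two constraint boundaries that also satisfies all remaining constraints:
  a = 0 and b = 0 → (0, 0)
  4a + 3b = 46 and b = 0 → (11.5, 0)
  4a + 3b = 46 and 2a + 3b = 27 → (9.5, 2.667)
  a + 4b = 24 and 2a + 3b = 27 → (7.2, 4.2)
  a + 4b = 24 and a = 0 → (0, 6)

Evaluating z = -a + 5b at each vertex:
  (0, 0): z = 0
  (11.5, 0): z = -11.5
  (9.5, 2.667): z = 3.833
  (7.2, 4.2): z = 13.8
  (0, 6): z = 30

The minimum is at (11.5, 0) with z = -11.5.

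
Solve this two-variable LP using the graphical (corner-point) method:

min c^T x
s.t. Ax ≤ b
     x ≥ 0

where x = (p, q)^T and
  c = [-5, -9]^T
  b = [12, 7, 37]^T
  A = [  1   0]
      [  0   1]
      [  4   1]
p = 7.5, q = 7, z = -100.5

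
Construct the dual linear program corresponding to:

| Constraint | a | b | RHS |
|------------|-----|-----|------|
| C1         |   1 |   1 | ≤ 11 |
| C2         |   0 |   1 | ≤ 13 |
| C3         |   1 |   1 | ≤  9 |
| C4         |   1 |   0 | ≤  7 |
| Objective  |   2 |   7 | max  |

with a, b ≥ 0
Minimize: z = 11y1 + 13y2 + 9y3 + 7y4

Subject to:
  C1: -y1 - y3 - y4 ≤ -2
  C2: -y1 - y2 - y3 ≤ -7
  y1, y2, y3, y4 ≥ 0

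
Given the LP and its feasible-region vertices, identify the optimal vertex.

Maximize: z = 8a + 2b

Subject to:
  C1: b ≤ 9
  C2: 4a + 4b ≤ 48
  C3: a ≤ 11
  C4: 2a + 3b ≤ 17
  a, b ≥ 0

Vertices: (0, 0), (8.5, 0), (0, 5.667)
Evaluating z = 8a + 2b at each vertex:
  (0, 0): z = 0
  (8.5, 0): z = 68
  (0, 5.667): z = 11.33

The largest value is z = 68, attained at (8.5, 0).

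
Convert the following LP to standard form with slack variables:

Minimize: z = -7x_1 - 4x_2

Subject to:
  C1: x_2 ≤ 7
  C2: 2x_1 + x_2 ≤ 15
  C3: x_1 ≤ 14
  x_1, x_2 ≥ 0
min z = -7x_1 - 4x_2

s.t.
  x_2 + s1 = 7
  2x_1 + x_2 + s2 = 15
  x_1 + s3 = 14
  x_1, x_2, s1, s2, s3 ≥ 0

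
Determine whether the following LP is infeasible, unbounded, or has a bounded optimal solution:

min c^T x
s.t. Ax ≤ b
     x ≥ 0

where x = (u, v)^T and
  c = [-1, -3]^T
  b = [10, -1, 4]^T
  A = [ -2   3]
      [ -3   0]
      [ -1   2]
Feasible point: (1, 0) satisfies every constraint, so the LP is feasible.
Direction d = (1, 0): for each constraint row a, a·d ≤ 0 —
  (-2)(1) + (3)(0) = -2 ≤ 0
  (-3)(1) + (0)(0) = -3 ≤ 0
  (-1)(1) + (2)(0) = -1 ≤ 0
and d ≥ 0, so (1, 0) + t·d stays feasible for every t ≥ 0. Along this ray z = -u - 3v changes by -1 per unit t, so z → −∞.

Unbounded — the objective can decrease without bound over the feasible region.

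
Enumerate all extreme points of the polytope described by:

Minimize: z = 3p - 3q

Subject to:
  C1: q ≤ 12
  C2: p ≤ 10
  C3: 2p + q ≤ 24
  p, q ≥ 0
Each vertex is the intersection of two constraint boundaries that also satisfies all remaining constraints:
  p = 0 and q = 0 → (0, 0)
  p = 10 and q = 0 → (10, 0)
  p = 10 and 2p + q = 24 → (10, 4)
  q = 12 and 2p + q = 24 → (6, 12)
  q = 12 and p = 0 → (0, 12)

Vertices: (0, 0), (10, 0), (10, 4), (6, 12), (0, 12)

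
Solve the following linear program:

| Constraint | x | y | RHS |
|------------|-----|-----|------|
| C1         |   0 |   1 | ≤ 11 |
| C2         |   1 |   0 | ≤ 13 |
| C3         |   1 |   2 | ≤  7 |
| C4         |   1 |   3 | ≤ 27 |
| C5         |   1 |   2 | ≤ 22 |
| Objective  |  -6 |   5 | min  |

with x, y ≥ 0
x = 7, y = 0, z = -42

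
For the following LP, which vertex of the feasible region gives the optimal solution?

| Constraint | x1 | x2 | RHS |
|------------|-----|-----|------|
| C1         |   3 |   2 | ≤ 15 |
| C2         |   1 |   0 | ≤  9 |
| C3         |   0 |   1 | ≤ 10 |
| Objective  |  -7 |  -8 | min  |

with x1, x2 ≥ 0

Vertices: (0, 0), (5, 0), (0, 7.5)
(0, 7.5) with z = -60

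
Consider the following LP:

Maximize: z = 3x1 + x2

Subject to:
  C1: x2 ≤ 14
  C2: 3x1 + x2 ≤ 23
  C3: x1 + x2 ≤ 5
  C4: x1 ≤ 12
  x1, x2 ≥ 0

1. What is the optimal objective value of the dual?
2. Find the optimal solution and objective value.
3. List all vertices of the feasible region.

1. 15 (by strong duality, equal to the primal optimum)
2. x1 = 5, x2 = 0, z = 15
3. (0, 0), (5, 0), (0, 5)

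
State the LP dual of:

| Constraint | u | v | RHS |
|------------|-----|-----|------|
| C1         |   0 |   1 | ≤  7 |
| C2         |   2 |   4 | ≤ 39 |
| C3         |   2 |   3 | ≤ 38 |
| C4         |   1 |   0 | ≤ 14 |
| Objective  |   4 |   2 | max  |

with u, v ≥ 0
Minimize: z = 7y1 + 39y2 + 38y3 + 14y4

Subject to:
  C1: -2y2 - 2y3 - y4 ≤ -4
  C2: -y1 - 4y2 - 3y3 ≤ -2
  y1, y2, y3, y4 ≥ 0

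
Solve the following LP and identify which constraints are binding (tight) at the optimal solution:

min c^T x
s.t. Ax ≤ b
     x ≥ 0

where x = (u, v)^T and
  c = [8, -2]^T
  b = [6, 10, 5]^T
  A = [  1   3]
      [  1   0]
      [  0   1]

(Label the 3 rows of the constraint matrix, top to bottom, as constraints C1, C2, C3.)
Optimal: u = 0, v = 2
Slack at optimum:
  C1: slack = 0 (binding)
  C2: slack = 10
  C3: slack = 3
  u ≥ 0: u = 0 (binding)
  v ≥ 0: v = 2
Binding constraints: C1, u ≥ 0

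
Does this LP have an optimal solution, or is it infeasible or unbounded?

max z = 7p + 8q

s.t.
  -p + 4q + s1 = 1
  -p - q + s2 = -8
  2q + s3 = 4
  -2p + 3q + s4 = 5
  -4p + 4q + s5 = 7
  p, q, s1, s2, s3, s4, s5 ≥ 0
Feasible point: (7, 1) satisfies every constraint, so the LP is feasible.
Direction d = (1, 0): for each constraint row a, a·d ≤ 0 —
  (-1)(1) + (4)(0) = -1 ≤ 0
  (-1)(1) + (-1)(0) = -1 ≤ 0
  (0)(1) + (2)(0) = 0 ≤ 0
  (-2)(1) + (3)(0) = -2 ≤ 0
  (-4)(1) + (4)(0) = -4 ≤ 0
and d ≥ 0, so (7, 1) + t·d stays feasible for every t ≥ 0. Along this ray z = 7p + 8q changes by 7 per unit t, so z → +∞.

The LP is unbounded; z can be made arbitrarily large.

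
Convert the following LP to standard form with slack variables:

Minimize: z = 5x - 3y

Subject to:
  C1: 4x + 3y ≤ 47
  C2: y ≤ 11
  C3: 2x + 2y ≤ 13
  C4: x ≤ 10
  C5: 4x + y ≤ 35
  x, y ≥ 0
min z = 5x - 3y

s.t.
  4x + 3y + s1 = 47
  y + s2 = 11
  2x + 2y + s3 = 13
  x + s4 = 10
  4x + y + s5 = 35
  x, y, s1, s2, s3, s4, s5 ≥ 0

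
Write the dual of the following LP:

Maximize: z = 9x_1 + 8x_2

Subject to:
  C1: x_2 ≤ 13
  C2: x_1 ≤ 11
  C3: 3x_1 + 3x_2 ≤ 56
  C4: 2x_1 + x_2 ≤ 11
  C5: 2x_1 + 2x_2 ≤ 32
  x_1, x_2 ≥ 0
Minimize: z = 13y1 + 11y2 + 56y3 + 11y4 + 32y5

Subject to:
  C1: -y2 - 3y3 - 2y4 - 2y5 ≤ -9
  C2: -y1 - 3y3 - y4 - 2y5 ≤ -8
  y1, y2, y3, y4, y5 ≥ 0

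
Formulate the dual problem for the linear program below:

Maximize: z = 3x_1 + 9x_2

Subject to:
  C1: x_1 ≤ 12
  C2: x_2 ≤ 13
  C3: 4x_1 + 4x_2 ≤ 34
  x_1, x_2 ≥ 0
Minimize: z = 12y1 + 13y2 + 34y3

Subject to:
  C1: -y1 - 4y3 ≤ -3
  C2: -y2 - 4y3 ≤ -9
  y1, y2, y3 ≥ 0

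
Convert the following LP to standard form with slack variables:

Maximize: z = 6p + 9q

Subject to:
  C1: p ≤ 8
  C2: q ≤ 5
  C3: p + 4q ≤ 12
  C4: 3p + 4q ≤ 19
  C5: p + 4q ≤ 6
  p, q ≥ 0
max z = 6p + 9q

s.t.
  p + s1 = 8
  q + s2 = 5
  p + 4q + s3 = 12
  3p + 4q + s4 = 19
  p + 4q + s5 = 6
  p, q, s1, s2, s3, s4, s5 ≥ 0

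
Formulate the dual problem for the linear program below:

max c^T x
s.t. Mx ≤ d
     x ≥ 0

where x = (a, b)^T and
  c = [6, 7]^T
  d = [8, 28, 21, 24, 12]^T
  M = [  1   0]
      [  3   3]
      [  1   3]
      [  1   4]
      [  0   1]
Minimize: z = 8y1 + 28y2 + 21y3 + 24y4 + 12y5

Subject to:
  C1: -y1 - 3y2 - y3 - y4 ≤ -6
  C2: -3y2 - 3y3 - 4y4 - y5 ≤ -7
  y1, y2, y3, y4, y5 ≥ 0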